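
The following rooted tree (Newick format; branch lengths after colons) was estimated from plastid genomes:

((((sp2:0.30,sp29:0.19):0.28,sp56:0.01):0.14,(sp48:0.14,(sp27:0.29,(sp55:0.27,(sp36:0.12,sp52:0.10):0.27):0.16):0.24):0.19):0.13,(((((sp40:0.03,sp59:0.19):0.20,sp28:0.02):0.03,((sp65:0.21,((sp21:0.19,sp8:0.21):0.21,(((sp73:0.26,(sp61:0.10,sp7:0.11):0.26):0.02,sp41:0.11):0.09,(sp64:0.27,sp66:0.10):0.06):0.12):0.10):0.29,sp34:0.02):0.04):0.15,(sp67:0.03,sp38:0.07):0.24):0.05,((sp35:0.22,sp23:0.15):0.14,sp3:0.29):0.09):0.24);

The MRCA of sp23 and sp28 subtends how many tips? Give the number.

The MRCA of sp23 and sp28 is the node subtending (((((sp40,sp59),sp28),((sp65,((sp21,sp8),(((sp73,(sp61,sp7)),sp41),(sp64,sp66)))),sp34)),(sp67,sp38)),((sp35,sp23),sp3)).
That clade contains 18 terminal taxa: sp21, sp23, sp28, sp3, sp34, sp35, sp38, sp40, sp41, sp59, sp61, sp64, sp65, sp66, sp67, sp7, sp73, sp8.

18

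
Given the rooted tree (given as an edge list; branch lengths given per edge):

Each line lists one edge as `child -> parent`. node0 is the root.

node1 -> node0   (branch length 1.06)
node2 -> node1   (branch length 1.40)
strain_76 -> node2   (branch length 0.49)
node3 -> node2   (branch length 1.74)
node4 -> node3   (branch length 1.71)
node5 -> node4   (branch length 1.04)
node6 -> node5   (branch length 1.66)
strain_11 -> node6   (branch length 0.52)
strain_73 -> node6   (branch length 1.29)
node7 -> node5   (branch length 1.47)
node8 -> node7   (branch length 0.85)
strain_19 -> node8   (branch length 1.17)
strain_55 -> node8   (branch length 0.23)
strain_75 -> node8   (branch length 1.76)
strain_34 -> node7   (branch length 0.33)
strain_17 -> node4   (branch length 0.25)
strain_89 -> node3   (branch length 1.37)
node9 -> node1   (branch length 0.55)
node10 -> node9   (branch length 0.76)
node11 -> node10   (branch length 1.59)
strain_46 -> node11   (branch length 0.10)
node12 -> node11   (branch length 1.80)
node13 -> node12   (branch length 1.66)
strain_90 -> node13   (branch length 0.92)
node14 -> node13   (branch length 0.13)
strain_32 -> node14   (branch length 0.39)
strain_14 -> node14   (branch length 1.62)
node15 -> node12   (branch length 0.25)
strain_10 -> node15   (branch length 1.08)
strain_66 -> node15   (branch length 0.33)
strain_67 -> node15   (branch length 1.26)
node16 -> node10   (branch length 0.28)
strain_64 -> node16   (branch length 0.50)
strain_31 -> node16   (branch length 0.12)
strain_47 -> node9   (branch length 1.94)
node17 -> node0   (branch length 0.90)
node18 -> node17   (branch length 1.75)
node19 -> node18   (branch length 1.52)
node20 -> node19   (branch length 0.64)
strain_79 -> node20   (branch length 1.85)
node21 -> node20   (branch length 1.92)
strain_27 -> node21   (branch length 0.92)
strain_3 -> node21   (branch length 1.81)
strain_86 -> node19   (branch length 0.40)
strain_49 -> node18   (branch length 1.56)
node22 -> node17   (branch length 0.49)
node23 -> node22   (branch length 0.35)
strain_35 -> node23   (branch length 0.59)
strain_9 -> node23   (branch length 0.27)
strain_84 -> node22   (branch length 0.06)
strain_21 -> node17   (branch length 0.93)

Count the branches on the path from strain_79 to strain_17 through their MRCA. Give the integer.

The MRCA of strain_79 and strain_17 is the root of the tree.
From strain_79 up to that node: 5 branches. From strain_17 up to the same node: 5 branches. Total: 5 + 5 = 10.

10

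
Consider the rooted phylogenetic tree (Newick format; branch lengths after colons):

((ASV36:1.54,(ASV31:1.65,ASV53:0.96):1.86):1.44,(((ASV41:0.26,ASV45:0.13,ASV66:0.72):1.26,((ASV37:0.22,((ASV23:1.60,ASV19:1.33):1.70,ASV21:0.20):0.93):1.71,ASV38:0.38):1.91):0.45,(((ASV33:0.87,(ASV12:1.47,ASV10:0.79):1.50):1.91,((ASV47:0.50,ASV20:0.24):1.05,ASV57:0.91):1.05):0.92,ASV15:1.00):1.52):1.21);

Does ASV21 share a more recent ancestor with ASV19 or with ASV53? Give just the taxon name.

The MRCA of ASV21 and ASV19 subtends ((ASV23,ASV19),ASV21) (3 taxa).
The MRCA of ASV21 and ASV53 is the root, subtending the entire tree (18 taxa).
The first is nested inside the second, so ASV21 shares a more recent common ancestor with ASV19.

ASV19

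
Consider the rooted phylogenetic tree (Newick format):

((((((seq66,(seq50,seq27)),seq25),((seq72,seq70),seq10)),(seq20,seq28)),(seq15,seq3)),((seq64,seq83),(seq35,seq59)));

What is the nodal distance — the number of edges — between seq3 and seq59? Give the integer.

6

The MRCA of seq3 and seq59 is the root of the tree.
From seq3 up to that node: 3 branches. From seq59 up to the same node: 3 branches. Total: 3 + 3 = 6.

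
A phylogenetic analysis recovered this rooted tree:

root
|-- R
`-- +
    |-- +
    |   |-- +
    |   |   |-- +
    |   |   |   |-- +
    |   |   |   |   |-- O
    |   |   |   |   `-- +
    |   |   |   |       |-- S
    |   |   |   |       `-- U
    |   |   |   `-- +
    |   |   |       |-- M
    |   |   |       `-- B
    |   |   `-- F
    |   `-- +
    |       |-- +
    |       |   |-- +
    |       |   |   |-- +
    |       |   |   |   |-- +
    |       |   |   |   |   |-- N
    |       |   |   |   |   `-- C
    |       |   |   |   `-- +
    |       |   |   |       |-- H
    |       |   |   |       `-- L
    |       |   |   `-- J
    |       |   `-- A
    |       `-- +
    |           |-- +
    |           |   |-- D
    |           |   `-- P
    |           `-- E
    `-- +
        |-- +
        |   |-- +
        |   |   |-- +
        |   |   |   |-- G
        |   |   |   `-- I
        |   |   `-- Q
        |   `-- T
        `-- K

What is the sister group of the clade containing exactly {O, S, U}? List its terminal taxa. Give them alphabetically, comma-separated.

The clade containing exactly {O, S, U} attaches to the tree at the node subtending ((O,(S,U)),(M,B)).
The other lineage descending from that same node — the sister group — is (M,B); its 2 tips in alphabetical order are the answer.

B, M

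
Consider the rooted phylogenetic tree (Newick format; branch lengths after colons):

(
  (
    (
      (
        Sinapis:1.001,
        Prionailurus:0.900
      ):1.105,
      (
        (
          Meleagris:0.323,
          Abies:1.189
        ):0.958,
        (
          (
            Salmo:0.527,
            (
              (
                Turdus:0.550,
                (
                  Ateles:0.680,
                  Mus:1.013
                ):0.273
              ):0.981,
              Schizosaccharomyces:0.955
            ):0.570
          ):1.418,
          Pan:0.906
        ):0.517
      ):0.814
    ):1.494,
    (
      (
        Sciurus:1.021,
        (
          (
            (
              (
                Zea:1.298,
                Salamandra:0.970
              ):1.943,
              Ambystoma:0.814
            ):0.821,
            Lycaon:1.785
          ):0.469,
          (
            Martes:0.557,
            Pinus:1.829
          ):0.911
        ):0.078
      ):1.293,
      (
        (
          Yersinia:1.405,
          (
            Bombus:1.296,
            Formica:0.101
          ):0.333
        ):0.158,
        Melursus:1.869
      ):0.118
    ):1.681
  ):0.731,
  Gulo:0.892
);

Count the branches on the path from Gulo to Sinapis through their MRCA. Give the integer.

The MRCA of Gulo and Sinapis is the root of the tree.
From Gulo up to that node: 1 branch. From Sinapis up to the same node: 4 branches. Total: 1 + 4 = 5.

5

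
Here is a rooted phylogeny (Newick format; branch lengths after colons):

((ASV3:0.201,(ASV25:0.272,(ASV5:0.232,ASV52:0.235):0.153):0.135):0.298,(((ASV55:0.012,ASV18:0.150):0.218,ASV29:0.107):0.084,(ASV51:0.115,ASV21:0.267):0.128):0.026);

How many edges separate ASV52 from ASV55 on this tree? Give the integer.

8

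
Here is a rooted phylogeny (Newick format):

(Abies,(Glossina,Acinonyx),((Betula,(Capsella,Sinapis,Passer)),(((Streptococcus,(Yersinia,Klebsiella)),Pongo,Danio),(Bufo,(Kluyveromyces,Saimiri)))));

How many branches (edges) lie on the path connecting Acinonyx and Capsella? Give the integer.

The MRCA of Acinonyx and Capsella is the root of the tree.
From Acinonyx up to that node: 2 branches. From Capsella up to the same node: 4 branches. Total: 2 + 4 = 6.

6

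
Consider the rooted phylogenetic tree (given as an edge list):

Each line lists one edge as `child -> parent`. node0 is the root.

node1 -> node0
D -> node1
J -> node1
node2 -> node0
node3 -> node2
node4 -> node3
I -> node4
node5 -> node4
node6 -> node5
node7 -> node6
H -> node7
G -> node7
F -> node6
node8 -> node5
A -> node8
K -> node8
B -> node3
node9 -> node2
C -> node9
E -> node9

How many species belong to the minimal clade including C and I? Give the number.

9

The MRCA of C and I is the node subtending (((I,(((H,G),F),(A,K))),B),(C,E)).
That clade contains 9 terminal taxa: A, B, C, E, F, G, H, I, K.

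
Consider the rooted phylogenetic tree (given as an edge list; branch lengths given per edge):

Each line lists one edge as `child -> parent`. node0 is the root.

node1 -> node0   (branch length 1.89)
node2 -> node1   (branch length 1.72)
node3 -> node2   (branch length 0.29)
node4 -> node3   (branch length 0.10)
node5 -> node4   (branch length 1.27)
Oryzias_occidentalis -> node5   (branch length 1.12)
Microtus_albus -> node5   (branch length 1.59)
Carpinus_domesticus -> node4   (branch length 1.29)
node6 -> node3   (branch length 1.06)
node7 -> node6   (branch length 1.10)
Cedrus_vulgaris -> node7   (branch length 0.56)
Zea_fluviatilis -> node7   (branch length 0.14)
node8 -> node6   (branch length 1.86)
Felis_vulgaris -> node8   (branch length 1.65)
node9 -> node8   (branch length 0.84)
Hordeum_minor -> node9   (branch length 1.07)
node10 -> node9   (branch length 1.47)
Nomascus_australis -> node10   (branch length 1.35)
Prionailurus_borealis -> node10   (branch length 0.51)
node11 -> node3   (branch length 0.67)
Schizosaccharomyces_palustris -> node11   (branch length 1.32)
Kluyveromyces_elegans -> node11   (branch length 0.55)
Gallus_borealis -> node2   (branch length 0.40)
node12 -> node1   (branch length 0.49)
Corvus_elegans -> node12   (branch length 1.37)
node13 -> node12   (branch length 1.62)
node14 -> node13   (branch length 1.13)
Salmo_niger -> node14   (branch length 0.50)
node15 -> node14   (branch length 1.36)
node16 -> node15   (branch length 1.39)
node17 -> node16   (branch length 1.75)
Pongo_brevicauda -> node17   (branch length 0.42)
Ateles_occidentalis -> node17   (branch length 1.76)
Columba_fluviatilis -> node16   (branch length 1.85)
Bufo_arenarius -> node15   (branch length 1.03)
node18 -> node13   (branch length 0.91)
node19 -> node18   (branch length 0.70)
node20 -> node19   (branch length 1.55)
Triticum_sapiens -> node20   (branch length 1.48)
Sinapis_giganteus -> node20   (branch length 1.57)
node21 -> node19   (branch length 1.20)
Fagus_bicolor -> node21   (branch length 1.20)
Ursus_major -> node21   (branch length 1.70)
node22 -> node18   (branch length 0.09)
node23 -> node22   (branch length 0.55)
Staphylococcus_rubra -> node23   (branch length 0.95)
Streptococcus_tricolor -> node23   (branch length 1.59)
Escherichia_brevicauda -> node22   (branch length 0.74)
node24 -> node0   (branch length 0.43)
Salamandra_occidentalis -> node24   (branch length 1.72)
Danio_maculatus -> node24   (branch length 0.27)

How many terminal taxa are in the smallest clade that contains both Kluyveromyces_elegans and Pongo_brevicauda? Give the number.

25

The MRCA of Kluyveromyces_elegans and Pongo_brevicauda is the node subtending (((((Oryzias_occidentalis,Microtus_albus),Carpinus_domesticus),((Cedrus_vulgaris,Zea_fluviatilis),(Felis_vulgaris,(Hordeum_minor,(Nomascus_australis,Prionailurus_borealis)))),(Schizosaccharomyces_palustris,Kluyveromyces_elegans)),Gallus_borealis),(Corvus_elegans,((Salmo_niger,(((Pongo_brevicauda,Ateles_occidentalis),Columba_fluviatilis),Bufo_arenarius)),(((Triticum_sapiens,Sinapis_giganteus),(Fagus_bicolor,Ursus_major)),((Staphylococcus_rubra,Streptococcus_tricolor),Escherichia_brevicauda))))).
That clade contains 25 terminal taxa: Ateles_occidentalis, Bufo_arenarius, Carpinus_domesticus, Cedrus_vulgaris, Columba_fluviatilis, Corvus_elegans, Escherichia_brevicauda, Fagus_bicolor, Felis_vulgaris, Gallus_borealis, Hordeum_minor, Kluyveromyces_elegans, Microtus_albus, Nomascus_australis, Oryzias_occidentalis, Pongo_brevicauda, Prionailurus_borealis, Salmo_niger, Schizosaccharomyces_palustris, Sinapis_giganteus, Staphylococcus_rubra, Streptococcus_tricolor, Triticum_sapiens, Ursus_major, Zea_fluviatilis.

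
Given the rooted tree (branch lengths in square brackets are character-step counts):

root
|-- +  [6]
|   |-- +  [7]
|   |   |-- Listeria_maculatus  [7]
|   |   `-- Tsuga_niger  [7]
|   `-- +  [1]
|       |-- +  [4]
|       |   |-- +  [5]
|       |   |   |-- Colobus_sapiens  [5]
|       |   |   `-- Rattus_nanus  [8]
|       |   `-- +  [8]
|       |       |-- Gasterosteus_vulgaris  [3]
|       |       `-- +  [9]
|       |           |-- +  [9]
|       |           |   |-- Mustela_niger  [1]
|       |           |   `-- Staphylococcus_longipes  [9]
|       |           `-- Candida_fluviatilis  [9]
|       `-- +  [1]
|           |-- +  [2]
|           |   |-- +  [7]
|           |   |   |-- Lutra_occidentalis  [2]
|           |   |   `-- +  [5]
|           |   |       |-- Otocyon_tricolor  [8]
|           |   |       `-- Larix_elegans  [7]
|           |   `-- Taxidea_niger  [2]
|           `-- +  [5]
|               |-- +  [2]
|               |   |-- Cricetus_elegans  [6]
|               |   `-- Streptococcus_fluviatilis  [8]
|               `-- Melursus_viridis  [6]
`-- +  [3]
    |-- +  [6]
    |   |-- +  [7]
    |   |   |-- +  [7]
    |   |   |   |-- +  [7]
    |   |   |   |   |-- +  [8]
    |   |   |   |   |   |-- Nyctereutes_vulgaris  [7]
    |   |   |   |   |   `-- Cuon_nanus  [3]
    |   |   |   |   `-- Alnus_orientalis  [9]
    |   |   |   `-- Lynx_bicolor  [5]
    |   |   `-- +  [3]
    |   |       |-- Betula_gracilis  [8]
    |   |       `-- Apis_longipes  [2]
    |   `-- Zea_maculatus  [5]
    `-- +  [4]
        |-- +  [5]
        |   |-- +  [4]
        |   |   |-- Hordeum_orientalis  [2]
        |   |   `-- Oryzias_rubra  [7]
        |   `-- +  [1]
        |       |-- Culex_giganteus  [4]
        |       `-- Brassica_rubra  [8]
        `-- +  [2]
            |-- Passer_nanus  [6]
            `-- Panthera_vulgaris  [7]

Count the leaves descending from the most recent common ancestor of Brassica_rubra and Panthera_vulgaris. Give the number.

The MRCA of Brassica_rubra and Panthera_vulgaris is the node subtending (((Hordeum_orientalis,Oryzias_rubra),(Culex_giganteus,Brassica_rubra)),(Passer_nanus,Panthera_vulgaris)).
That clade contains 6 terminal taxa: Brassica_rubra, Culex_giganteus, Hordeum_orientalis, Oryzias_rubra, Panthera_vulgaris, Passer_nanus.

6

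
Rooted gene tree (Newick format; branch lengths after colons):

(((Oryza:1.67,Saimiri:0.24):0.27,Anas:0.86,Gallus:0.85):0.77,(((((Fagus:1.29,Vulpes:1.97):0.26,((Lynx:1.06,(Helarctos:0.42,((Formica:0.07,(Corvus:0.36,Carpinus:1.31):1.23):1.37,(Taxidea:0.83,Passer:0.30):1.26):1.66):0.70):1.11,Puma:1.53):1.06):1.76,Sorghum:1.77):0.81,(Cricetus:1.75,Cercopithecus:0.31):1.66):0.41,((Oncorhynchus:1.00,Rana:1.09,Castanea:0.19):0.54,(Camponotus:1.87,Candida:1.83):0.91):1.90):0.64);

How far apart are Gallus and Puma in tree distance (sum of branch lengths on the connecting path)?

The path runs Gallus → … → MRCA → … → Puma; the MRCA is the root of the tree.
Branch lengths along that path: 0.85 + 0.77 + 0.64 + 0.41 + 0.81 + 1.76 + 1.06 + 1.53 = 7.83.

7.83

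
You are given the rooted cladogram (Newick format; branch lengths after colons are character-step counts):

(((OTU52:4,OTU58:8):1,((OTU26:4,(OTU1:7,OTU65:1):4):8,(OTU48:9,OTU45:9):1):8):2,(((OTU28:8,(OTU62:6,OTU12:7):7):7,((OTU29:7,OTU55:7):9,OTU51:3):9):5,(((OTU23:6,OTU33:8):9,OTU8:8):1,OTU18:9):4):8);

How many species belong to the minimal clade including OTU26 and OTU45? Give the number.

5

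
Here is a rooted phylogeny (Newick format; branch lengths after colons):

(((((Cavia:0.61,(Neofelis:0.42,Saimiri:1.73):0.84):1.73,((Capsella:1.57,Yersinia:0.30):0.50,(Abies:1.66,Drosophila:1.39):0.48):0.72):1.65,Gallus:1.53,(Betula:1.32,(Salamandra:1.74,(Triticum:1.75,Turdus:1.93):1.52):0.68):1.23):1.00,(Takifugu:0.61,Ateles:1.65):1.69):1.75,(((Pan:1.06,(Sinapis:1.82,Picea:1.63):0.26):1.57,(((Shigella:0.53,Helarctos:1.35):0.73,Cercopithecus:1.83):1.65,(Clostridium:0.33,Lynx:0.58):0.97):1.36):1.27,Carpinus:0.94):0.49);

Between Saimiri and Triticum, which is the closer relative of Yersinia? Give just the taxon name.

The MRCA of Yersinia and Saimiri subtends ((Cavia,(Neofelis,Saimiri)),((Capsella,Yersinia),(Abies,Drosophila))) (7 taxa).
The MRCA of Yersinia and Triticum subtends (((Cavia,(Neofelis,Saimiri)),((Capsella,Yersinia),(Abies,Drosophila))),Gallus,(Betula,(Salamandra,(Triticum,Turdus)))) (12 taxa).
The first is nested inside the second, so Yersinia shares a more recent common ancestor with Saimiri.

Saimiri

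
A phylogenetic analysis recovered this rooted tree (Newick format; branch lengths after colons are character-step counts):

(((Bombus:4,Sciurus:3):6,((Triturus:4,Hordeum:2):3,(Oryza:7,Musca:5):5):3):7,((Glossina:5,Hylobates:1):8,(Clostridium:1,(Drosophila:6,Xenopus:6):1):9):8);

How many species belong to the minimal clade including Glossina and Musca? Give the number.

The MRCA of Glossina and Musca is the root, so the clade is the entire tree.
That clade contains 11 terminal taxa: Bombus, Clostridium, Drosophila, Glossina, Hordeum, Hylobates, Musca, Oryza, Sciurus, Triturus, Xenopus.

11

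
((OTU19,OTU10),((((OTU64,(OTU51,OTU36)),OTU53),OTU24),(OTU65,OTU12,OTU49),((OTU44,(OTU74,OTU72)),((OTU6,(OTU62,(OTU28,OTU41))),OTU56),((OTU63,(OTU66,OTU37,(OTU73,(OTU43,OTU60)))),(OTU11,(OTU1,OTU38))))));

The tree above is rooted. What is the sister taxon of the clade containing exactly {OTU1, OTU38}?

OTU11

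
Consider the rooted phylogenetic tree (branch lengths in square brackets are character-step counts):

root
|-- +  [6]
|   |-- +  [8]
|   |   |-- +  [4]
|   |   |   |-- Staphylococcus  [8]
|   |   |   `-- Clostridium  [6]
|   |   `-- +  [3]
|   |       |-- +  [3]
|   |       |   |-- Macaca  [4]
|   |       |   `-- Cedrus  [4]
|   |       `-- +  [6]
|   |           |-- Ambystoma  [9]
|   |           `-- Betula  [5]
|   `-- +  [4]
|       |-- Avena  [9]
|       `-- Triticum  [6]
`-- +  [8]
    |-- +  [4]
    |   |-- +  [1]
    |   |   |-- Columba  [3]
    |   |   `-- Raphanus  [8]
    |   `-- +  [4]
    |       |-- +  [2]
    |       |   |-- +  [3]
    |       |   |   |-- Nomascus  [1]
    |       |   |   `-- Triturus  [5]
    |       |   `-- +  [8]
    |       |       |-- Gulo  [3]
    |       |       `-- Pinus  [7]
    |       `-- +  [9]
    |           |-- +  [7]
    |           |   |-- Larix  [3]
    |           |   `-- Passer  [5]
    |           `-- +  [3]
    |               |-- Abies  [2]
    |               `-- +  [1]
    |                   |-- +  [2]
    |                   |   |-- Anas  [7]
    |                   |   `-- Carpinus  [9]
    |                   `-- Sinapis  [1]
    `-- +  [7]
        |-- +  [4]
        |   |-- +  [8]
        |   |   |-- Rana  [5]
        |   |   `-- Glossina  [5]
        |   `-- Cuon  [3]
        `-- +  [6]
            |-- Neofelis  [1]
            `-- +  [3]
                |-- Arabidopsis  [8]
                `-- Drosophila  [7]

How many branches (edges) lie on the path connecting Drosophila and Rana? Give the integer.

The MRCA of Drosophila and Rana is the node subtending (((Rana,Glossina),Cuon),(Neofelis,(Arabidopsis,Drosophila))).
From Drosophila up to that node: 3 branches. From Rana up to the same node: 3 branches. Total: 3 + 3 = 6.

6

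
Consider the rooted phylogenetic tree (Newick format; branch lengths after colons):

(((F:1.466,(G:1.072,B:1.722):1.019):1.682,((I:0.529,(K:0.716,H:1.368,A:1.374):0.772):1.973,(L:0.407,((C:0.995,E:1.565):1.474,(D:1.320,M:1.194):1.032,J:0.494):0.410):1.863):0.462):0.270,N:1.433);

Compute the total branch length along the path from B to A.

The path runs B → … → MRCA → … → A; the MRCA is the node subtending ((F,(G,B)),((I,(K,H,A)),(L,((C,E),(D,M),J)))).
Branch lengths along that path: 1.722 + 1.019 + 1.682 + 0.462 + 1.973 + 0.772 + 1.374 = 9.004.

9.004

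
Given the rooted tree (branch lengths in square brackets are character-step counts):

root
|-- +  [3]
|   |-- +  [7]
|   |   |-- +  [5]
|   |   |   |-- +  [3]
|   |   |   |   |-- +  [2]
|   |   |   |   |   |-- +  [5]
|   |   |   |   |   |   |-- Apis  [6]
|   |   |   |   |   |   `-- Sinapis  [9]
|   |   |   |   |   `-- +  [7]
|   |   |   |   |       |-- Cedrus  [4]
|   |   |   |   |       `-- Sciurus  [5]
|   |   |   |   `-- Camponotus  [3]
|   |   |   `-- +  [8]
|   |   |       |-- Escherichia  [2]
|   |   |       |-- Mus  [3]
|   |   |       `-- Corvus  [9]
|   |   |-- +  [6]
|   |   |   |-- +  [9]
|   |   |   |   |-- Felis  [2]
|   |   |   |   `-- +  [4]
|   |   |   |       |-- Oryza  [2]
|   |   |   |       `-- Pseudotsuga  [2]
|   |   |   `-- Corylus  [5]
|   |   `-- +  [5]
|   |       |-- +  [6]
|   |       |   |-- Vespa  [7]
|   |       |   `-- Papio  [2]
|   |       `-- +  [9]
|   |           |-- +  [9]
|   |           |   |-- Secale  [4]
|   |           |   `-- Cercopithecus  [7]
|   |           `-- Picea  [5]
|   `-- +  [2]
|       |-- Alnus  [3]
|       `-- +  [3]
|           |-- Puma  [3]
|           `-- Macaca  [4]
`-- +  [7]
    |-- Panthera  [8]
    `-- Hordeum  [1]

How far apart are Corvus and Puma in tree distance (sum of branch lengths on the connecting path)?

The path runs Corvus → … → MRCA → … → Puma; the MRCA is the node subtending ((((((Apis,Sinapis),(Cedrus,Sciurus)),Camponotus),(Escherichia,Mus,Corvus)),((Felis,(Oryza,Pseudotsuga)),Corylus),((Vespa,Papio),((Secale,Cercopithecus),Picea))),(Alnus,(Puma,Macaca))).
Branch lengths along that path: 9 + 8 + 5 + 7 + 2 + 3 + 3 = 37.

37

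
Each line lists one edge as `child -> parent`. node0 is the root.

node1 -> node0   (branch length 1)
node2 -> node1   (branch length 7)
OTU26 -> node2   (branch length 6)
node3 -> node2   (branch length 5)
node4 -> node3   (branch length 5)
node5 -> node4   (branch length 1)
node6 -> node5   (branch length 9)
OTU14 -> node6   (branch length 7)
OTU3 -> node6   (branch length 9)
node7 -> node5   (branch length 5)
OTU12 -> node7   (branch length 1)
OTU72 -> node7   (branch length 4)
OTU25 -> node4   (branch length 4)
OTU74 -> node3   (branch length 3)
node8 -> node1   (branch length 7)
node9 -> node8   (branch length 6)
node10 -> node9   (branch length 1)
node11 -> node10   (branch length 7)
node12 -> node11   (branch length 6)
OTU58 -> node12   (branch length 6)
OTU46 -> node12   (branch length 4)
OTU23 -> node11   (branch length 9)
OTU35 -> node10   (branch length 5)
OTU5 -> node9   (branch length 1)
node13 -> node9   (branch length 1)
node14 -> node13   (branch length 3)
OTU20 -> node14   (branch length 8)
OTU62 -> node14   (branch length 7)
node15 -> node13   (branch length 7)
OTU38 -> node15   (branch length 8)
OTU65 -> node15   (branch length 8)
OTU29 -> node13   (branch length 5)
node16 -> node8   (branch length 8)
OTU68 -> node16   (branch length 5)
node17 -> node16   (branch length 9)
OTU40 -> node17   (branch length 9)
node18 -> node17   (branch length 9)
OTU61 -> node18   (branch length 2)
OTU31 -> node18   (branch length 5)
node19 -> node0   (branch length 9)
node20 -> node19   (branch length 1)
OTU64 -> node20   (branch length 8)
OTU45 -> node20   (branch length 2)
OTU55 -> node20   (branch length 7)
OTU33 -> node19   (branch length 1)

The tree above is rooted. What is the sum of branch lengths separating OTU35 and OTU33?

The path runs OTU35 → … → MRCA → … → OTU33; the MRCA is the root of the tree.
Branch lengths along that path: 5 + 1 + 6 + 7 + 1 + 9 + 1 = 30.

30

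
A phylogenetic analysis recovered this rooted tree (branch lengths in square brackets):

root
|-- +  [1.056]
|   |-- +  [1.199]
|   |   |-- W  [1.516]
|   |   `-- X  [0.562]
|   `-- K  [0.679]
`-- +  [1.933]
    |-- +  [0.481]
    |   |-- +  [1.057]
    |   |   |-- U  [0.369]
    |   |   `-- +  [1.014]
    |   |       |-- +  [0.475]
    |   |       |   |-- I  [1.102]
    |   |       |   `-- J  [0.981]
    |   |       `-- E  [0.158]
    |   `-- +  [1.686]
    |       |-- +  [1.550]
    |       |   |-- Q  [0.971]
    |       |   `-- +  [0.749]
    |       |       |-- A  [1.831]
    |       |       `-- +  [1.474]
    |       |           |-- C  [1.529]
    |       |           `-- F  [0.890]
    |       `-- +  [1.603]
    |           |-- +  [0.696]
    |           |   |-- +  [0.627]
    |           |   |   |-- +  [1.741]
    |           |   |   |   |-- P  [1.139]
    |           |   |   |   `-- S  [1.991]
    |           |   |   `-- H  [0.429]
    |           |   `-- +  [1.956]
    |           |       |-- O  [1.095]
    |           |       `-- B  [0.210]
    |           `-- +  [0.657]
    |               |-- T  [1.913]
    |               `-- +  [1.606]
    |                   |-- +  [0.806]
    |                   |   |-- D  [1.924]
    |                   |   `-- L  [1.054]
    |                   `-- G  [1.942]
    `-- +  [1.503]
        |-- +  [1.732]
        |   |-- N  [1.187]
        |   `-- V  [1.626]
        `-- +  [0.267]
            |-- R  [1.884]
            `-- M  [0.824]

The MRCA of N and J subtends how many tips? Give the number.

21

The MRCA of N and J is the node subtending (((U,((I,J),E)),((Q,(A,(C,F))),((((P,S),H),(O,B)),(T,((D,L),G))))),((N,V),(R,M))).
That clade contains 21 terminal taxa: A, B, C, D, E, F, G, H, I, J, L, M, N, O, P, Q, R, S, T, U, V.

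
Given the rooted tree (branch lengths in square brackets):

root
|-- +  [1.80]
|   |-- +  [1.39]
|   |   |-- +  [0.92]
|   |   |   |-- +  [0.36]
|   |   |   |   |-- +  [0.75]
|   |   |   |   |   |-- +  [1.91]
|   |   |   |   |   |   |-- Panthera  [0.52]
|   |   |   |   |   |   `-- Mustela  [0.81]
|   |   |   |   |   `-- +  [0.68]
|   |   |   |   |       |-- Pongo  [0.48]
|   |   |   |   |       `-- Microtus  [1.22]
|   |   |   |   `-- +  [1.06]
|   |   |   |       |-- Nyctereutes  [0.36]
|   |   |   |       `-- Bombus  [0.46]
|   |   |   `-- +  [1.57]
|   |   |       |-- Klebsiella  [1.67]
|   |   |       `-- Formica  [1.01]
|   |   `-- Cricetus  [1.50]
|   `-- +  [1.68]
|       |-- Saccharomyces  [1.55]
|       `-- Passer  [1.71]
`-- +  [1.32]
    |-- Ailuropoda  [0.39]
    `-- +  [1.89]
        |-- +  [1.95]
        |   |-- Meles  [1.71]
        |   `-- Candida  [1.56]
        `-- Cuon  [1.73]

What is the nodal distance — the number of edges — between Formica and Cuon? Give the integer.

8

The MRCA of Formica and Cuon is the root of the tree.
From Formica up to that node: 5 branches. From Cuon up to the same node: 3 branches. Total: 5 + 3 = 8.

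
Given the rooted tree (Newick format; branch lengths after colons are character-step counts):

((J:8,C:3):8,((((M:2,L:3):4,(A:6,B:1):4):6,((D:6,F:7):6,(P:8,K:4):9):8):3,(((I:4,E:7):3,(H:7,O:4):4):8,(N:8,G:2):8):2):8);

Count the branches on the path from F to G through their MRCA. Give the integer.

The MRCA of F and G is the node subtending ((((M,L),(A,B)),((D,F),(P,K))),(((I,E),(H,O)),(N,G))).
From F up to that node: 4 branches. From G up to the same node: 3 branches. Total: 4 + 3 = 7.

7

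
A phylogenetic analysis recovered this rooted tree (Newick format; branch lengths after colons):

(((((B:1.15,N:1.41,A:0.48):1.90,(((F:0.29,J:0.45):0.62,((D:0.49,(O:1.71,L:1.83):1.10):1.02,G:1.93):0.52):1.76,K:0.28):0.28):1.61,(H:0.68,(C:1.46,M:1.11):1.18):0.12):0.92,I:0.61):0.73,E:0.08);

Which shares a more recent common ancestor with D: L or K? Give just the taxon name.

L

The MRCA of D and L subtends (D,(O,L)) (3 taxa).
The MRCA of D and K subtends (((F,J),((D,(O,L)),G)),K) (7 taxa).
The first is nested inside the second, so D shares a more recent common ancestor with L.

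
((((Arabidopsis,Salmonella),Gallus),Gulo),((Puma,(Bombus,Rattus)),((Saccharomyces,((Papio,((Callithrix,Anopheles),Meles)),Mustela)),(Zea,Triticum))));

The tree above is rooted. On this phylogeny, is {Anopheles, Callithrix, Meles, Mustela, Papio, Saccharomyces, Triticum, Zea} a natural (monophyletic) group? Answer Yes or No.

Yes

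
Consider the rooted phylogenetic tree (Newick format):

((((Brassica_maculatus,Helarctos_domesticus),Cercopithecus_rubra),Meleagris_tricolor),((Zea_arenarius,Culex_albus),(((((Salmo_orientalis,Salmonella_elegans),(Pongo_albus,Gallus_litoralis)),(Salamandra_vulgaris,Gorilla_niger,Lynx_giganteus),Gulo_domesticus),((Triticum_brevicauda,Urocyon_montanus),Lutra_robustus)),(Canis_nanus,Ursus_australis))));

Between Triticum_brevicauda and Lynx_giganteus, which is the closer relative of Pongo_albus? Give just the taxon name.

Lynx_giganteus

The MRCA of Pongo_albus and Lynx_giganteus subtends (((Salmo_orientalis,Salmonella_elegans),(Pongo_albus,Gallus_litoralis)),(Salamandra_vulgaris,Gorilla_niger,Lynx_giganteus),Gulo_domesticus) (8 taxa).
The MRCA of Pongo_albus and Triticum_brevicauda subtends ((((Salmo_orientalis,Salmonella_elegans),(Pongo_albus,Gallus_litoralis)),(Salamandra_vulgaris,Gorilla_niger,Lynx_giganteus),Gulo_domesticus),((Triticum_brevicauda,Urocyon_montanus),Lutra_robustus)) (11 taxa).
The first is nested inside the second, so Pongo_albus shares a more recent common ancestor with Lynx_giganteus.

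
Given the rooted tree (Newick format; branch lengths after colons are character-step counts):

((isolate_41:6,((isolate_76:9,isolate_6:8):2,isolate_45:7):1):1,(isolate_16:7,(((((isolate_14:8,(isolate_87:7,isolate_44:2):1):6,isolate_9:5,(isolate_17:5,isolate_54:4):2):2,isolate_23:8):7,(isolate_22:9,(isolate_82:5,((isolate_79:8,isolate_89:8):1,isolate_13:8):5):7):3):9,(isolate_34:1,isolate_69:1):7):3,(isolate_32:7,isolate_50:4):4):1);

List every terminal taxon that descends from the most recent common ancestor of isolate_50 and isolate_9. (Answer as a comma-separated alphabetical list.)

isolate_13, isolate_14, isolate_16, isolate_17, isolate_22, isolate_23, isolate_32, isolate_34, isolate_44, isolate_50, isolate_54, isolate_69, isolate_79, isolate_82, isolate_87, isolate_89, isolate_9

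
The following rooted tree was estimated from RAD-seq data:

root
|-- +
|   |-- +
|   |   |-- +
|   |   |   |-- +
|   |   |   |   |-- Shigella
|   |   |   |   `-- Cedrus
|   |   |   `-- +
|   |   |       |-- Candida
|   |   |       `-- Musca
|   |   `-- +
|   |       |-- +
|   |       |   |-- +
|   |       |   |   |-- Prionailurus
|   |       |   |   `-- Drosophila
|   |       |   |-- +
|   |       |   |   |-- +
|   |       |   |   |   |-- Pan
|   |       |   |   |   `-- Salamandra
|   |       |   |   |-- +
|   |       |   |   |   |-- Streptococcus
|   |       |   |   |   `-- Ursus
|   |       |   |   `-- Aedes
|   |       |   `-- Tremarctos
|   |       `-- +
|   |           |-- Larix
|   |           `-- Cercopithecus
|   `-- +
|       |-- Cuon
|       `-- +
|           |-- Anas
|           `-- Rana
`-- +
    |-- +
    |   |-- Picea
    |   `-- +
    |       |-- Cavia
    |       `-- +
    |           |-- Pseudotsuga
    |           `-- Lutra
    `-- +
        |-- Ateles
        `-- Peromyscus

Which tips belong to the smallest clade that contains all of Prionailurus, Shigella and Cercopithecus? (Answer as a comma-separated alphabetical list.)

Tracing Prionailurus: it sits inside (Prionailurus,Drosophila).
Tracing Shigella: it sits inside (Shigella,Cedrus).
Tracing Cercopithecus: it sits inside (Larix,Cercopithecus).
The smallest clade enclosing all 3 is (((Shigella,Cedrus),(Candida,Musca)),(((Prionailurus,Drosophila),((Pan,Salamandra),(Streptococcus,Ursus),Aedes),Tremarctos),(Larix,Cercopithecus))); the answer is its 14 terminal taxa in alphabetical order.

Aedes, Candida, Cedrus, Cercopithecus, Drosophila, Larix, Musca, Pan, Prionailurus, Salamandra, Shigella, Streptococcus, Tremarctos, Ursus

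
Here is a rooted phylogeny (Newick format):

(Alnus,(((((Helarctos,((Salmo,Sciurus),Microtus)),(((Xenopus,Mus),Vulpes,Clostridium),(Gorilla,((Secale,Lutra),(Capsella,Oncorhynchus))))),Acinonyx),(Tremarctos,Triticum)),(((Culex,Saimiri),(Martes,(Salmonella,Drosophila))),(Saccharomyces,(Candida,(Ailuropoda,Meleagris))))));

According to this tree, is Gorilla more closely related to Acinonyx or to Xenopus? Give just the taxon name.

The MRCA of Gorilla and Xenopus subtends (((Xenopus,Mus),Vulpes,Clostridium),(Gorilla,((Secale,Lutra),(Capsella,Oncorhynchus)))) (9 taxa).
The MRCA of Gorilla and Acinonyx subtends (((Helarctos,((Salmo,Sciurus),Microtus)),(((Xenopus,Mus),Vulpes,Clostridium),(Gorilla,((Secale,Lutra),(Capsella,Oncorhynchus))))),Acinonyx) (14 taxa).
The first is nested inside the second, so Gorilla shares a more recent common ancestor with Xenopus.

Xenopus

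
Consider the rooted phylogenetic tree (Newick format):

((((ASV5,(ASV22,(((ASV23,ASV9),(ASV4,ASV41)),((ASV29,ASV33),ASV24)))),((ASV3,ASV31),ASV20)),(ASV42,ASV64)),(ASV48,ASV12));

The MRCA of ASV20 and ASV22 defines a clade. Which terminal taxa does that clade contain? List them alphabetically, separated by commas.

Tracing ASV20: it sits inside ((ASV3,ASV31),ASV20).
Tracing ASV22: it sits inside (ASV22,(((ASV23,ASV9),(ASV4,ASV41)),((ASV29,ASV33),ASV24))).
The smallest clade enclosing both is ((ASV5,(ASV22,(((ASV23,ASV9),(ASV4,ASV41)),((ASV29,ASV33),ASV24)))),((ASV3,ASV31),ASV20)); the answer is its 12 terminal taxa in alphabetical order.

ASV20, ASV22, ASV23, ASV24, ASV29, ASV3, ASV31, ASV33, ASV4, ASV41, ASV5, ASV9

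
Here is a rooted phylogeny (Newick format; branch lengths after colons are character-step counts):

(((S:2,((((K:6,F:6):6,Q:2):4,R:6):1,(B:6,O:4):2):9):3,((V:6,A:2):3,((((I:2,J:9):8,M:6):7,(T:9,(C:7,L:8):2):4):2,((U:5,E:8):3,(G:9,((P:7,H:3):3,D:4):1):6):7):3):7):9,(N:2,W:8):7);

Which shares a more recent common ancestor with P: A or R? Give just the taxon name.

The MRCA of P and A subtends ((V,A),((((I,J),M),(T,(C,L))),((U,E),(G,((P,H),D))))) (14 taxa).
The MRCA of P and R subtends ((S,((((K,F),Q),R),(B,O))),((V,A),((((I,J),M),(T,(C,L))),((U,E),(G,((P,H),D)))))) (21 taxa).
The first is nested inside the second, so P shares a more recent common ancestor with A.

A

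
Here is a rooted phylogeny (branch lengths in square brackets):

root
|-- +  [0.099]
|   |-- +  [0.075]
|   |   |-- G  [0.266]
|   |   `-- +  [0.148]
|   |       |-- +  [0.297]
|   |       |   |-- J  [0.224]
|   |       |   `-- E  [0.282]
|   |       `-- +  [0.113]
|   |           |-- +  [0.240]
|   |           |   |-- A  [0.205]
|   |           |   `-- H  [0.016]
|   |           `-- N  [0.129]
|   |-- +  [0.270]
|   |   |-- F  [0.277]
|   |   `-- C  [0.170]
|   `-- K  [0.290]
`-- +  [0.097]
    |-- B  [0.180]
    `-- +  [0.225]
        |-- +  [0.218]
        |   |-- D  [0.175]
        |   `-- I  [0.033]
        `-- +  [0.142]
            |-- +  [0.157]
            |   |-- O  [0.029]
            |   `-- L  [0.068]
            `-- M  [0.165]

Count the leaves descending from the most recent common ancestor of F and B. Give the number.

15

The MRCA of F and B is the root, so the clade is the entire tree.
That clade contains 15 terminal taxa: A, B, C, D, E, F, G, H, I, J, K, L, M, N, O.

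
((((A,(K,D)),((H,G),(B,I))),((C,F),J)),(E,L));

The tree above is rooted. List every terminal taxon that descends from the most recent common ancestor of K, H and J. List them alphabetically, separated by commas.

Tracing K: it sits inside (K,D).
Tracing H: it sits inside (H,G).
Tracing J: it sits inside ((C,F),J).
The smallest clade enclosing all 3 is (((A,(K,D)),((H,G),(B,I))),((C,F),J)); the answer is its 10 terminal taxa in alphabetical order.

A, B, C, D, F, G, H, I, J, K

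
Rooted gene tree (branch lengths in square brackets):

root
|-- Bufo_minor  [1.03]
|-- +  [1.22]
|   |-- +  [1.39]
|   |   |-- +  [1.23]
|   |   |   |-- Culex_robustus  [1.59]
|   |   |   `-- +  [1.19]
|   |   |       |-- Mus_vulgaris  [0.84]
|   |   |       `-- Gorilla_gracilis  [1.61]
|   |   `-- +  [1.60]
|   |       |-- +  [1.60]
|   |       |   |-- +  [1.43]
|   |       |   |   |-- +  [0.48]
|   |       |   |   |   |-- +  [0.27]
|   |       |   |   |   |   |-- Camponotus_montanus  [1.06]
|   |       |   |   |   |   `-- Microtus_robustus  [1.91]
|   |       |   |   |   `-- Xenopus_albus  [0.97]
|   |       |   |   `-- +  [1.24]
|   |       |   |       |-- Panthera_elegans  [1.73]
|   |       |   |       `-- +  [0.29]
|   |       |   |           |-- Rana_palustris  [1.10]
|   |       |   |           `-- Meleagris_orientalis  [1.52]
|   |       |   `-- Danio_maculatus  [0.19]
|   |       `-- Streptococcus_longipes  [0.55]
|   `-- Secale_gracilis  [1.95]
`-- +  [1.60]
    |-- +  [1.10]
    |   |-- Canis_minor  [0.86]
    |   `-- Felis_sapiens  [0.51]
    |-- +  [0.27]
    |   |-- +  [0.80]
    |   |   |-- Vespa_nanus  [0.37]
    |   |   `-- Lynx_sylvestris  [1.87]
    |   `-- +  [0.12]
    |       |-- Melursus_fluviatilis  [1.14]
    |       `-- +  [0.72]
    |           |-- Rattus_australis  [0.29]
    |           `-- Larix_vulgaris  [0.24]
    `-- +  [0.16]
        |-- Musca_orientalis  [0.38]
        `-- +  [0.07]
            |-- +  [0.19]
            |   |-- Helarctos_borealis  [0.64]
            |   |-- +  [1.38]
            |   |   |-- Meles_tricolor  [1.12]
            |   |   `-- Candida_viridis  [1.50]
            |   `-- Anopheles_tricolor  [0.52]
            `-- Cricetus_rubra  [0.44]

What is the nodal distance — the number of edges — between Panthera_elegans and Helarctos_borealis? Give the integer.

The MRCA of Panthera_elegans and Helarctos_borealis is the root of the tree.
From Panthera_elegans up to that node: 7 branches. From Helarctos_borealis up to the same node: 5 branches. Total: 7 + 5 = 12.

12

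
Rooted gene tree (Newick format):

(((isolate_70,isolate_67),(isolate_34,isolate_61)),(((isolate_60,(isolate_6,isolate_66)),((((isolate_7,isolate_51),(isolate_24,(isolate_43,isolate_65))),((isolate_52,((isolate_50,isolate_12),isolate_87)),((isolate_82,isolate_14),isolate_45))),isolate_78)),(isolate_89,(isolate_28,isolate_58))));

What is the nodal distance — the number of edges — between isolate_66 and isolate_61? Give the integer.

8

The MRCA of isolate_66 and isolate_61 is the root of the tree.
From isolate_66 up to that node: 5 branches. From isolate_61 up to the same node: 3 branches. Total: 5 + 3 = 8.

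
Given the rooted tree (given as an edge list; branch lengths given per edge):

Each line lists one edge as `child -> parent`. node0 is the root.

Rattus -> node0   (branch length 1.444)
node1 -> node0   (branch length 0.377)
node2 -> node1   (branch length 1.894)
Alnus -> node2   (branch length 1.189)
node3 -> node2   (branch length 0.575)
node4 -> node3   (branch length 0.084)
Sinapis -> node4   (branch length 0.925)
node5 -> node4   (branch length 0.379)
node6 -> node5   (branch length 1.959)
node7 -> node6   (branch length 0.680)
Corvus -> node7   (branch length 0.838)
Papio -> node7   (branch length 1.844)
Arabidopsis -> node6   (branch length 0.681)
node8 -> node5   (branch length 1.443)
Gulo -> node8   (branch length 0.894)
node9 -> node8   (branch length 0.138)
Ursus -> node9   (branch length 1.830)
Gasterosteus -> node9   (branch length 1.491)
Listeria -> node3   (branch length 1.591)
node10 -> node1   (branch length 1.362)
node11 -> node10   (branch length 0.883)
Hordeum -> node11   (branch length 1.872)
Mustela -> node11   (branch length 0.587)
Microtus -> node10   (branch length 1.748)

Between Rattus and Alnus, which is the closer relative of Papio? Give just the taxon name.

Alnus

The MRCA of Papio and Alnus subtends (Alnus,((Sinapis,(((Corvus,Papio),Arabidopsis),(Gulo,(Ursus,Gasterosteus)))),Listeria)) (9 taxa).
The MRCA of Papio and Rattus is the root, subtending the entire tree (13 taxa).
The first is nested inside the second, so Papio shares a more recent common ancestor with Alnus.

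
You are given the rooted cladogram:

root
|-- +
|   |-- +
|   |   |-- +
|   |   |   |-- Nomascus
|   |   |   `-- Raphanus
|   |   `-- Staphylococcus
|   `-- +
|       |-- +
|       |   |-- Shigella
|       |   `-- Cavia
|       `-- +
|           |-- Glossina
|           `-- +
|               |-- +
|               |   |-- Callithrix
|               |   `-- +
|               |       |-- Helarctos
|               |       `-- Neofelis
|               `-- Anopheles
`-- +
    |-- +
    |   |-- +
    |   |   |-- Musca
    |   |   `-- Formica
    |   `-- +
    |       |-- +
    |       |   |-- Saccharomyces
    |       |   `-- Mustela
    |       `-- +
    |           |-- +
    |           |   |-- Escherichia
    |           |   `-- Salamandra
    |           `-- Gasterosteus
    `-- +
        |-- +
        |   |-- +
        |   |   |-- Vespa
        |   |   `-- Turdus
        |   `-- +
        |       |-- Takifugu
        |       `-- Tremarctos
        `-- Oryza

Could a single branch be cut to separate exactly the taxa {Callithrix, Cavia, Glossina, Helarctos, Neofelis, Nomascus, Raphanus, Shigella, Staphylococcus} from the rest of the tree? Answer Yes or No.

The MRCA of the listed taxa subtends (((Nomascus,Raphanus),Staphylococcus),((Shigella,Cavia),(Glossina,((Callithrix,(Helarctos,Neofelis)),Anopheles)))).
That clade also contains Anopheles, which is not in the proposed group, so the group is not monophyletic.

No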